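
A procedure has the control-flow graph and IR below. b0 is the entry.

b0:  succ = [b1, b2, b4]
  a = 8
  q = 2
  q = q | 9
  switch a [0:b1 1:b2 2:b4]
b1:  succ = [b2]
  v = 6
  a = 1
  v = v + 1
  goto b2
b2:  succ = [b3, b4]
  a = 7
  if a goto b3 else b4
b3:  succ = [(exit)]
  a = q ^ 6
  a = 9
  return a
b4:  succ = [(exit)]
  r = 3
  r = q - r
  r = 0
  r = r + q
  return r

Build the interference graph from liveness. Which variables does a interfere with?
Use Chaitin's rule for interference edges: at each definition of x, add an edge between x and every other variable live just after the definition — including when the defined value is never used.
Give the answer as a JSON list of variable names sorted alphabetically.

Answer: ["q", "v"]

Analysis:
Per-block:
  b0: def={a,q} ue=∅
  b1: def={a,v} ue=∅
  b2: def={a} ue=∅
  b3: def={a} ue={q}
  b4: def={r} ue={q}

Backward fixpoint:
  b0: in=∅ out={q}
  b1: in={q} out={q}
  b2: in={q} out={q}
  b3: in={q} out=∅
  b4: in={q} out=∅

Interference:
  a: {q,v}
  q: {a,r,v}
  r: {q}
  v: {a,q}

N(a) = ["q", "v"]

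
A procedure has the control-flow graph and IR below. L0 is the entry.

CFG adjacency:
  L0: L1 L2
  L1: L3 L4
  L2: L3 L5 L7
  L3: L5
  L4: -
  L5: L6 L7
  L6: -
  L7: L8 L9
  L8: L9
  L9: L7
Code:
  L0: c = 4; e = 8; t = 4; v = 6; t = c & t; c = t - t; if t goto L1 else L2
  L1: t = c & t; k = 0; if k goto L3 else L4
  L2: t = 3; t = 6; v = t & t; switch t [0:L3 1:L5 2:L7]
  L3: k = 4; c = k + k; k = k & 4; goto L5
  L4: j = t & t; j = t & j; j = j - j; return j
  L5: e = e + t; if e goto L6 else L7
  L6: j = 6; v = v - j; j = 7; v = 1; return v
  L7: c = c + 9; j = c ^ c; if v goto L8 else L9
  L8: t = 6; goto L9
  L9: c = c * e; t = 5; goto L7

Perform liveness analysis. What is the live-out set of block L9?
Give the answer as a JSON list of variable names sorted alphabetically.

Answer: ["c", "e", "v"]

Working:
Block summaries:
  L0 def {c,e,t,v} use ∅
  L1 def {k,t} use {c,t}
  L2 def {t,v} use ∅
  L3 def {c,k} use ∅
  L4 def {j} use {t}
  L5 def {e} use {e,t}
  L6 def {j,v} use {v}
  L7 def {c,j} use {c,v}
  L8 def {t} use ∅
  L9 def {c,t} use {c,e}

Live sets:
  live L0: ∅→{c,e,t,v}
  live L1: {c,e,t,v}→{e,t,v}
  live L2: {c,e}→{c,e,t,v}
  live L3: {e,t,v}→{c,e,t,v}
  live L4: {t}→∅
  live L5: {c,e,t,v}→{c,e,v}
  live L6: {v}→∅
  live L7: {c,e,v}→{c,e,v}
  live L8: {c,e,v}→{c,e,v}
  live L9: {c,e,v}→{c,e,v}

live-out(L9) = ["c", "e", "v"]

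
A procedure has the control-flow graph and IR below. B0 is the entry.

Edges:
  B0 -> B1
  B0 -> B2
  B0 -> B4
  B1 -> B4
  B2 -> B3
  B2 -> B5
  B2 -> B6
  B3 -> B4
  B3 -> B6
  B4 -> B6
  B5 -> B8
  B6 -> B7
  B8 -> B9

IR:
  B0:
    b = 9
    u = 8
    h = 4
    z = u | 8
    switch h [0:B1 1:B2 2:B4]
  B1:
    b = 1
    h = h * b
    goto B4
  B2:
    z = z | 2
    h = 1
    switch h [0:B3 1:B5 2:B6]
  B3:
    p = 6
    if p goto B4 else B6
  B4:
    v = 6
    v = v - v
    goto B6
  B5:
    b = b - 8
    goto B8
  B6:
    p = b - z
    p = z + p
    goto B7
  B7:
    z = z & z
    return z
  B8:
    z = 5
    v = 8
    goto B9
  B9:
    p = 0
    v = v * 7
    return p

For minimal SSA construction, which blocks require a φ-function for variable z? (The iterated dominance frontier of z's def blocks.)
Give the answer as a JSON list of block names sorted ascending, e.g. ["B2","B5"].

Answer: ["B4", "B6"]

Working:
idom tree: B1←B0 B2←B0 B3←B2 B4←B0 B5←B2 B6←B0 B7←B6 B8←B5 B9←B8
Dom at joins:
  B4: preds {B0,B1,B3}: {B0} ∩ {B0,B1} ∩ {B0,B2,B3} = {B0}; idom=B0
  B6: preds {B2,B3,B4}: {B0,B2} ∩ {B0,B2,B3} ∩ {B0,B4} = {B0}; idom=B0

Frontier:
  join B4 pred B0: · stop@B0
  join B4 pred B1: B1 stop@B0
  join B4 pred B3: B3→B2 stop@B0
  join B6 pred B2: B2 stop@B0
  join B6 pred B3: B3→B2 stop@B0
  join B6 pred B4: B4 stop@B0
  B0: DF=∅
  B1: DF={B4}
  B2: DF={B4,B6}
  B3: DF={B4,B6}
  B4: DF={B6}
  B5: DF=∅
  B6: DF=∅
  B7: DF=∅
  B8: DF=∅
  B9: DF=∅

φ for z: defs {B0,B2,B7,B8}
  DF⁺ = {B4,B6}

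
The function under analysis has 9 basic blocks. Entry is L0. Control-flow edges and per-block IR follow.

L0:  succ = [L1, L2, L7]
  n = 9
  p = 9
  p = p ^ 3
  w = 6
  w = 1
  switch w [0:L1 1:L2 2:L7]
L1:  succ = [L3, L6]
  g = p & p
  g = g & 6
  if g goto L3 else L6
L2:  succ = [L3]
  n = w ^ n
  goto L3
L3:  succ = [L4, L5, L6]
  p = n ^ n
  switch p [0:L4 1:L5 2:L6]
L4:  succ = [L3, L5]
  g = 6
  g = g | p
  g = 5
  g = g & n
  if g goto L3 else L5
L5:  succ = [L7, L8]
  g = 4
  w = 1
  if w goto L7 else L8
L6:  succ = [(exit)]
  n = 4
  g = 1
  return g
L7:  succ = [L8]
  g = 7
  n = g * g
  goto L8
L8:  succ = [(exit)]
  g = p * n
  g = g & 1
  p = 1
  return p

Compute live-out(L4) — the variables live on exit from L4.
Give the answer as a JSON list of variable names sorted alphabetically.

def/use:
  L0: {n,p,w} / ∅
  L1: {g} / {p}
  L2: {n} / {n,w}
  L3: {p} / {n}
  L4: {g} / {n,p}
  L5: {g,w} / ∅
  L6: {g,n} / ∅
  L7: {g,n} / ∅
  L8: {g,p} / {n,p}

Live sets:
  L0: in=∅ out={n,p,w}
  L1: in={n,p} out={n}
  L2: in={n,w} out={n}
  L3: in={n} out={n,p}
  L4: in={n,p} out={n,p}
  L5: in={n,p} out={n,p}
  L6: in=∅ out=∅
  L7: in={p} out={n,p}
  L8: in={n,p} out=∅

live-out(L4) = ["n", "p"]

Answer: ["n", "p"]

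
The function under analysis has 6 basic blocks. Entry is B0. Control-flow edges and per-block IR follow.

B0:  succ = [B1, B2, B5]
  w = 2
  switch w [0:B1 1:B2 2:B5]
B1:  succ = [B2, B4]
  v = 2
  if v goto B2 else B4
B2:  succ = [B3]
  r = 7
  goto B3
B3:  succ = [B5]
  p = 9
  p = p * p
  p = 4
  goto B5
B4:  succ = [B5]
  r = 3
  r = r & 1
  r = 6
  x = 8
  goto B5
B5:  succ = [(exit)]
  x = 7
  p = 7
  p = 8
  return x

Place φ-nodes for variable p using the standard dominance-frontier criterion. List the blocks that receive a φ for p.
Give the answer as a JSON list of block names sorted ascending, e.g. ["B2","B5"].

idom tree: B1←B0 B2←B0 B3←B2 B4←B1 B5←B0
Dom at joins:
  B2: preds {B0,B1}: {B0} ∩ {B0,B1} = {B0}; idom=B0
  B5: preds {B0,B3,B4}: {B0} ∩ {B0,B2,B3} ∩ {B0,B1,B4} = {B0}; idom=B0

DF derivation:
  join B2 pred B0: · stop@B0
  join B2 pred B1: B1 stop@B0
  join B5 pred B0: · stop@B0
  join B5 pred B3: B3→B2 stop@B0
  join B5 pred B4: B4→B1 stop@B0
  B0: DF=∅
  B1: DF={B2,B5}
  B2: DF={B5}
  B3: DF={B5}
  B4: DF={B5}
  B5: DF=∅

φ for p: defs {B3,B5}
  DF⁺ = {B5}

Answer: ["B5"]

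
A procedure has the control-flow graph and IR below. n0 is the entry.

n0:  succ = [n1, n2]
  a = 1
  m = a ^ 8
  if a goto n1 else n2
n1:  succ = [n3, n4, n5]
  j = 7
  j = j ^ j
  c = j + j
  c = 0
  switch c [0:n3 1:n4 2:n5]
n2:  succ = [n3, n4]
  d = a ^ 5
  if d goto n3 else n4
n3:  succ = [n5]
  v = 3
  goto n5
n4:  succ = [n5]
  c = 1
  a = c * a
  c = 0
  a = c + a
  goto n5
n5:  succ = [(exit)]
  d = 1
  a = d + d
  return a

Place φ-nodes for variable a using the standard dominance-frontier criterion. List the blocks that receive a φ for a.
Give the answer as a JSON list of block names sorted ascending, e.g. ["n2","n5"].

Answer: ["n5"]

Analysis:
idom tree: n1←n0 n2←n0 n3←n0 n4←n0 n5←n0
Join-block Dom:
  n3: preds {n1,n2}: {n0,n1} ∩ {n0,n2} = {n0}; idom=n0
  n4: preds {n1,n2}: {n0,n1} ∩ {n0,n2} = {n0}; idom=n0
  n5: preds {n1,n3,n4}: {n0,n1} ∩ {n0,n3} ∩ {n0,n4} = {n0}; idom=n0

DF derivation:
  n3←n1: walk n1 to n0
  n3←n2: walk n2 to n0
  n4←n1: walk n1 to n0
  n4←n2: walk n2 to n0
  n5←n1: walk n1 to n0
  n5←n3: walk n3 to n0
  n5←n4: walk n4 to n0
  DF(n0)=∅
  DF(n1)={n3,n4,n5}
  DF(n2)={n3,n4}
  DF(n3)={n5}
  DF(n4)={n5}
  DF(n5)=∅

φ for a: defs {n0,n4,n5}
  DF⁺ = {n5}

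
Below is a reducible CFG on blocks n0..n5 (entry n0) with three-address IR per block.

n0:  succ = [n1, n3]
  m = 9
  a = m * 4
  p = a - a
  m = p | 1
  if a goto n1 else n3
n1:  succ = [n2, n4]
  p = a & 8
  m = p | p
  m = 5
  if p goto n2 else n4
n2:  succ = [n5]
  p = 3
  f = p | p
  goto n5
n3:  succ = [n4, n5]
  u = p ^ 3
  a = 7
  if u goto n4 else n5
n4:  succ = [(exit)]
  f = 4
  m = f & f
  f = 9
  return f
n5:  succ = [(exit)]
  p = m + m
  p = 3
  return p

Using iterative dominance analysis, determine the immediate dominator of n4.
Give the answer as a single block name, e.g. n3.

idom tree: n1←n0 n2←n1 n3←n0 n4←n0 n5←n0
Dom∩ at merges:
  n4: preds {n1,n3}: {n0,n1} ∩ {n0,n3} = {n0}; idom=n0
  n5: preds {n2,n3}: {n0,n1,n2} ∩ {n0,n3} = {n0}; idom=n0

idom(n4) = n0

Answer: n0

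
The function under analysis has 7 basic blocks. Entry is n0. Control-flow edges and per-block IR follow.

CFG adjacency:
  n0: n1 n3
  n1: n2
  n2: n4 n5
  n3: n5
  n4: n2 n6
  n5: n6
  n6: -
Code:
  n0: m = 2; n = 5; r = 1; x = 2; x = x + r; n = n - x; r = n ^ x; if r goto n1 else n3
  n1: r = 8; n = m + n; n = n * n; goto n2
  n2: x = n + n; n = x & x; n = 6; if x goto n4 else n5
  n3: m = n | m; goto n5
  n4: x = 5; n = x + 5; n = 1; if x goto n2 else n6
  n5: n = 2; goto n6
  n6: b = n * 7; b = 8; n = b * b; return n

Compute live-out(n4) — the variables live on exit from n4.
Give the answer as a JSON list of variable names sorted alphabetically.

Per-block:
  n0 def {m,n,r,x} use ∅
  n1 def {n,r} use {m,n}
  n2 def {n,x} use {n}
  n3 def {m} use {m,n}
  n4 def {n,x} use ∅
  n5 def {n} use ∅
  n6 def {b,n} use {n}

Liveness:
  n0: in=∅ out={m,n}
  n1: in={m,n} out={n}
  n2: in={n} out=∅
  n3: in={m,n} out=∅
  n4: in=∅ out={n}
  n5: in=∅ out={n}
  n6: in={n} out=∅

live-out(n4) = ["n"]

Answer: ["n"]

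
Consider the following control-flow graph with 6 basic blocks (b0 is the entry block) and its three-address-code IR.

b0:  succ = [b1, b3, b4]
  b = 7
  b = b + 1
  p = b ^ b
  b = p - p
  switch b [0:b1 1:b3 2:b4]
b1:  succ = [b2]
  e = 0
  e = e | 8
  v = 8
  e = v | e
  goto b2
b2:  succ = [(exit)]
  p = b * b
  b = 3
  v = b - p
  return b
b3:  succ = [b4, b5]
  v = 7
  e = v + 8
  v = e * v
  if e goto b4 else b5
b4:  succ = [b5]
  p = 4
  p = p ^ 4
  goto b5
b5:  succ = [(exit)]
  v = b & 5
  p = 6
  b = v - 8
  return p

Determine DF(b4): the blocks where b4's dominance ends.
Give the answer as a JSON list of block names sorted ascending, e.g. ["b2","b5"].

Answer: ["b5"]

Derivation:
idom tree: b1←b0 b2←b1 b3←b0 b4←b0 b5←b0
Join-block Dom:
  b4: preds {b0,b3}: {b0} ∩ {b0,b3} = {b0}; idom=b0
  b5: preds {b3,b4}: {b0,b3} ∩ {b0,b4} = {b0}; idom=b0

DF derivation:
  join b4 pred b0: · stop@b0
  join b4 pred b3: b3 stop@b0
  join b5 pred b3: b3 stop@b0
  join b5 pred b4: b4 stop@b0
  DF(b0)=∅
  DF(b1)=∅
  DF(b2)=∅
  DF(b3)={b4,b5}
  DF(b4)={b5}
  DF(b5)=∅

DF(b4) = ["b5"]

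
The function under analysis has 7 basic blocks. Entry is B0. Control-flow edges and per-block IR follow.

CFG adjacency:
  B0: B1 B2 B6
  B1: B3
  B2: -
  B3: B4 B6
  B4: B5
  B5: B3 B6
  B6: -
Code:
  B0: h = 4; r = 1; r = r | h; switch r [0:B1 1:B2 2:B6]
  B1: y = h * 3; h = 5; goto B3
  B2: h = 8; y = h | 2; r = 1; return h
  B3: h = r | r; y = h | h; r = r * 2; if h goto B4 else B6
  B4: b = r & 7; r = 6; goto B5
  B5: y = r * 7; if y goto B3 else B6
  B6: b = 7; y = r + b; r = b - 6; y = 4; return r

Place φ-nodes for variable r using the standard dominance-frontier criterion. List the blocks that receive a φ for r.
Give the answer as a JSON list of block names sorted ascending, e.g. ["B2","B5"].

Answer: ["B3", "B6"]

Analysis:
idom tree: B1←B0 B2←B0 B3←B1 B4←B3 B5←B4 B6←B0
Dom∩ at merges:
  B3: preds {B1,B5}: {B0,B1} ∩ {B0,B1,B3,B4,B5} = {B0,B1}; idom=B1
  B6: preds {B0,B3,B5}: {B0} ∩ {B0,B1,B3} ∩ {B0,B1,B3,B4,B5} = {B0}; idom=B0

DF walk-up:
  B3←B1: walk · to B1
  B3←B5: walk B5→B4→B3 to B1
  B6←B0: walk · to B0
  B6←B3: walk B3→B1 to B0
  B6←B5: walk B5→B4→B3→B1 to B0
  DF(B0)=∅
  DF(B1)={B6}
  DF(B2)=∅
  DF(B3)={B3,B6}
  DF(B4)={B3,B6}
  DF(B5)={B3,B6}
  DF(B6)=∅

φ for r: defs {B0,B2,B3,B4,B6}
  DF⁺ = {B3,B6}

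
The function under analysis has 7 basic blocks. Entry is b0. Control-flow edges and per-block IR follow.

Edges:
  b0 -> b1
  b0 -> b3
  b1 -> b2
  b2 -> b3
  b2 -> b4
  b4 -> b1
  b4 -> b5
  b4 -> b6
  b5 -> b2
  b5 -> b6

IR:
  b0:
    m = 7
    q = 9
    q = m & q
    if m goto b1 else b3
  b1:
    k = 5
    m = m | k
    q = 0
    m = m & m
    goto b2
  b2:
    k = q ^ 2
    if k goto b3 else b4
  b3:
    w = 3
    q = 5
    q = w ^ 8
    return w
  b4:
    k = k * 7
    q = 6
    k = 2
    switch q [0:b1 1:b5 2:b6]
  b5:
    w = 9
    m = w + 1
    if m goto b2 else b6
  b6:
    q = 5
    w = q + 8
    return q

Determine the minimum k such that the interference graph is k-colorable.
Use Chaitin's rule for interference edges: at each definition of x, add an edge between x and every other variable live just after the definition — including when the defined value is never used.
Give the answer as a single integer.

Per-block:
  b0 def {m,q} use ∅
  b1 def {k,m,q} use {m}
  b2 def {k} use {q}
  b3 def {q,w} use ∅
  b4 def {k,q} use {k}
  b5 def {m,w} use ∅
  b6 def {q,w} use ∅

Backward fixpoint:
  b0: in=∅ out={m}
  b1: in={m} out={m,q}
  b2: in={m,q} out={k,m}
  b3: in=∅ out=∅
  b4: in={k,m} out={m,q}
  b5: in={q} out={m,q}
  b6: in=∅ out=∅

Conflict graph:
  k: {m,q}
  m: {k,q}
  q: {k,m,w}
  w: {q}

Colouring:
  lower bound: {k,m,q} mutually conflict ⇒ χ ≥ 3
  assign k→R1 m→R2 q→R0 w→R1 — no edge inside a register ⇒ χ ≤ 3
  χ = 3

Answer: 3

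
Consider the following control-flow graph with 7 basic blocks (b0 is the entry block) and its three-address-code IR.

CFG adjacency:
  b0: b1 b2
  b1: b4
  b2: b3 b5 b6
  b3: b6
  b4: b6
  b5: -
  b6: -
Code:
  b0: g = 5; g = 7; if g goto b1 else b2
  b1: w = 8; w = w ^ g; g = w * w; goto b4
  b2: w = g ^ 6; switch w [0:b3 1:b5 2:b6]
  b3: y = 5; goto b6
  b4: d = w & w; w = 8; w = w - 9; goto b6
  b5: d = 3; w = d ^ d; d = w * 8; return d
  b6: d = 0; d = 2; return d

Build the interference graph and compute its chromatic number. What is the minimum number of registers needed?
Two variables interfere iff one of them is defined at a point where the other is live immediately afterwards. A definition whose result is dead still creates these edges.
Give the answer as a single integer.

Answer: 2

Derivation:
def/use:
  b0 def {g} use ∅
  b1 def {g,w} use {g}
  b2 def {w} use {g}
  b3 def {y} use ∅
  b4 def {d,w} use {w}
  b5 def {d,w} use ∅
  b6 def {d} use ∅

Liveness:
  b0: in=∅ out={g}
  b1: in={g} out={w}
  b2: in={g} out=∅
  b3: in=∅ out=∅
  b4: in={w} out=∅
  b5: in=∅ out=∅
  b6: in=∅ out=∅

Interference:
  d — ∅
  g — {w}
  w — {g}
  y — ∅

Chromatic number:
  clique {g,w} ⇒ need ≥ 2
  assign d→c0 g→c0 w→c1 y→c0 — no edge inside a register ⇒ χ ≤ 2
  χ = 2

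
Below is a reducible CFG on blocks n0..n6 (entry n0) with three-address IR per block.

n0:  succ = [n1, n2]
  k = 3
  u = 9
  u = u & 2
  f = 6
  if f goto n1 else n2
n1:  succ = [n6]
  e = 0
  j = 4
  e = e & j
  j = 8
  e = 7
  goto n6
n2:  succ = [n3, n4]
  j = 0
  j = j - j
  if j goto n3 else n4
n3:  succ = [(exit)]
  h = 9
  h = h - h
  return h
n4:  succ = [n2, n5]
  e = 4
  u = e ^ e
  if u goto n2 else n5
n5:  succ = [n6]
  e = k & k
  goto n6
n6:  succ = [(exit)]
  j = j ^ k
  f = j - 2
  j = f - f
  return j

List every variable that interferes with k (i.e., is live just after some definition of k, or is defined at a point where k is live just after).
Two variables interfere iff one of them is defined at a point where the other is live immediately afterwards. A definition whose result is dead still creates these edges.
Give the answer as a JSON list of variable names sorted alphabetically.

Answer: ["e", "f", "j", "u"]

Derivation:
def/use:
  n0: def={f,k,u} ue=∅
  n1: def={e,j} ue=∅
  n2: def={j} ue=∅
  n3: def={h} ue=∅
  n4: def={e,u} ue=∅
  n5: def={e} ue={k}
  n6: def={f,j} ue={j,k}

Liveness:
  n0 li=∅ lo={k}
  n1 li={k} lo={j,k}
  n2 li={k} lo={j,k}
  n3 li=∅ lo=∅
  n4 li={j,k} lo={j,k}
  n5 li={j,k} lo={j,k}
  n6 li={j,k} lo=∅

Conflict graph:
  e — {j,k}
  f — {k}
  h — ∅
  j — {e,k,u}
  k — {e,f,j,u}
  u — {j,k}

N(k) = ["e", "f", "j", "u"]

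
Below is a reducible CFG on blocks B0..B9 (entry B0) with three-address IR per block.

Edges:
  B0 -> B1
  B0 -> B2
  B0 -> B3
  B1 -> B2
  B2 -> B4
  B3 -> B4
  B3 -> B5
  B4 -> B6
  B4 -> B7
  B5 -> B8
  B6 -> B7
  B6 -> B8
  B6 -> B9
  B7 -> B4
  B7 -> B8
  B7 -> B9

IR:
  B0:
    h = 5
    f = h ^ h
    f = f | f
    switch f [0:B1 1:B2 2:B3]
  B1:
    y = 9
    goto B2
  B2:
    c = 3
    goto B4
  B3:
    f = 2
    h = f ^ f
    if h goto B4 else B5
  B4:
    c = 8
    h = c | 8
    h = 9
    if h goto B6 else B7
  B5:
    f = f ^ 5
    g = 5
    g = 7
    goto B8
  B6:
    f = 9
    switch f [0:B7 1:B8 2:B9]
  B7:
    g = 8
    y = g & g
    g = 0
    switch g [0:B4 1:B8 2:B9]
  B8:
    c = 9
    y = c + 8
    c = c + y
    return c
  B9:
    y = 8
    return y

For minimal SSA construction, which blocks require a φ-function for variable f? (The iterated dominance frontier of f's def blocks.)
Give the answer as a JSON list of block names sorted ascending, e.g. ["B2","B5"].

Answer: ["B4", "B7", "B8", "B9"]

Analysis:
idom tree: B1←B0 B2←B0 B3←B0 B4←B0 B5←B3 B6←B4 B7←B4 B8←B0 B9←B4
Join-block Dom:
  B2: preds {B0,B1}: {B0} ∩ {B0,B1} = {B0}; idom=B0
  B4: preds {B2,B3,B7}: {B0,B2} ∩ {B0,B3} ∩ {B0,B4,B7} = {B0}; idom=B0
  B7: preds {B4,B6}: {B0,B4} ∩ {B0,B4,B6} = {B0,B4}; idom=B4
  B8: preds {B5,B6,B7}: {B0,B3,B5} ∩ {B0,B4,B6} ∩ {B0,B4,B7} = {B0}; idom=B0
  B9: preds {B6,B7}: {B0,B4,B6} ∩ {B0,B4,B7} = {B0,B4}; idom=B4

Frontier:
  join B2 pred B0: · stop@B0
  join B2 pred B1: B1 stop@B0
  join B4 pred B2: B2 stop@B0
  join B4 pred B3: B3 stop@B0
  join B4 pred B7: B7→B4 stop@B0
  join B7 pred B4: · stop@B4
  join B7 pred B6: B6 stop@B4
  join B8 pred B5: B5→B3 stop@B0
  join B8 pred B6: B6→B4 stop@B0
  join B8 pred B7: B7→B4 stop@B0
  join B9 pred B6: B6 stop@B4
  join B9 pred B7: B7 stop@B4
  B0 → ∅
  B1 → {B2}
  B2 → {B4}
  B3 → {B4,B8}
  B4 → {B4,B8}
  B5 → {B8}
  B6 → {B7,B8,B9}
  B7 → {B4,B8,B9}
  B8 → ∅
  B9 → ∅

φ for f: defs {B0,B3,B5,B6}
  DF⁺ = {B4,B7,B8,B9}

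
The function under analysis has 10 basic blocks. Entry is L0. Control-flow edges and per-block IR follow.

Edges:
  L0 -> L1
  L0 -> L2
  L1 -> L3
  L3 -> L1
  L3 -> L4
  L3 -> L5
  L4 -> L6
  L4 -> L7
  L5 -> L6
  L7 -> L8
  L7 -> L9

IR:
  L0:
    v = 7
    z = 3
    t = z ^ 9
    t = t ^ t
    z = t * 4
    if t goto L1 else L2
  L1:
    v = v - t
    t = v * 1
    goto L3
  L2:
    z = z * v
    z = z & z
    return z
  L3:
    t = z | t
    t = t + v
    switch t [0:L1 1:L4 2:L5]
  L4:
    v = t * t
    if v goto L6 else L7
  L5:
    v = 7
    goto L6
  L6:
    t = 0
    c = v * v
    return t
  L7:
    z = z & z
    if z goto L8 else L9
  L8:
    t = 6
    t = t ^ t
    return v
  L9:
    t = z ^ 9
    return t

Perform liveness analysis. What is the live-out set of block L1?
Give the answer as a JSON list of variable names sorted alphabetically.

Block summaries:
  L0 def {t,v,z} use ∅
  L1 def {t,v} use {t,v}
  L2 def {z} use {v,z}
  L3 def {t} use {t,v,z}
  L4 def {v} use {t}
  L5 def {v} use ∅
  L6 def {c,t} use {v}
  L7 def {z} use {z}
  L8 def {t} use {v}
  L9 def {t} use {z}

Liveness:
  live L0: ∅→{t,v,z}
  live L1: {t,v,z}→{t,v,z}
  live L2: {v,z}→∅
  live L3: {t,v,z}→{t,v,z}
  live L4: {t,z}→{v,z}
  live L5: ∅→{v}
  live L6: {v}→∅
  live L7: {v,z}→{v,z}
  live L8: {v}→∅
  live L9: {z}→∅

live-out(L1) = ["t", "v", "z"]

Answer: ["t", "v", "z"]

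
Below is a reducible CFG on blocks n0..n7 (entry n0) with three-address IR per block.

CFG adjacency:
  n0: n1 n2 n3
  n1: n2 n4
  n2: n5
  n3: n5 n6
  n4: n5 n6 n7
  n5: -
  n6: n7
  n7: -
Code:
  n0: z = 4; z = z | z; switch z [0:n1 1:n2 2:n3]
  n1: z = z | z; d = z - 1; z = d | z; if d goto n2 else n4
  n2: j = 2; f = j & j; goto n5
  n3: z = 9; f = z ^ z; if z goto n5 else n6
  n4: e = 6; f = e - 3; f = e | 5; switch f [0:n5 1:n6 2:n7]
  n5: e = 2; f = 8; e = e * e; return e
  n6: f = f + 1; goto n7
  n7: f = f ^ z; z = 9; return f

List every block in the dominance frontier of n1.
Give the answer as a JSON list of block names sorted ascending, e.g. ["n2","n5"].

Answer: ["n2", "n5", "n6", "n7"]

Working:
idom tree: n1←n0 n2←n0 n3←n0 n4←n1 n5←n0 n6←n0 n7←n0
Dom at joins:
  n2: preds {n0,n1}: {n0} ∩ {n0,n1} = {n0}; idom=n0
  n5: preds {n2,n3,n4}: {n0,n2} ∩ {n0,n3} ∩ {n0,n1,n4} = {n0}; idom=n0
  n6: preds {n3,n4}: {n0,n3} ∩ {n0,n1,n4} = {n0}; idom=n0
  n7: preds {n4,n6}: {n0,n1,n4} ∩ {n0,n6} = {n0}; idom=n0

DF walk-up:
  join n2 pred n0: · stop@n0
  join n2 pred n1: n1 stop@n0
  join n5 pred n2: n2 stop@n0
  join n5 pred n3: n3 stop@n0
  join n5 pred n4: n4→n1 stop@n0
  join n6 pred n3: n3 stop@n0
  join n6 pred n4: n4→n1 stop@n0
  join n7 pred n4: n4→n1 stop@n0
  join n7 pred n6: n6 stop@n0
  DF(n0)=∅
  DF(n1)={n2,n5,n6,n7}
  DF(n2)={n5}
  DF(n3)={n5,n6}
  DF(n4)={n5,n6,n7}
  DF(n5)=∅
  DF(n6)={n7}
  DF(n7)=∅

DF(n1) = ["n2", "n5", "n6", "n7"]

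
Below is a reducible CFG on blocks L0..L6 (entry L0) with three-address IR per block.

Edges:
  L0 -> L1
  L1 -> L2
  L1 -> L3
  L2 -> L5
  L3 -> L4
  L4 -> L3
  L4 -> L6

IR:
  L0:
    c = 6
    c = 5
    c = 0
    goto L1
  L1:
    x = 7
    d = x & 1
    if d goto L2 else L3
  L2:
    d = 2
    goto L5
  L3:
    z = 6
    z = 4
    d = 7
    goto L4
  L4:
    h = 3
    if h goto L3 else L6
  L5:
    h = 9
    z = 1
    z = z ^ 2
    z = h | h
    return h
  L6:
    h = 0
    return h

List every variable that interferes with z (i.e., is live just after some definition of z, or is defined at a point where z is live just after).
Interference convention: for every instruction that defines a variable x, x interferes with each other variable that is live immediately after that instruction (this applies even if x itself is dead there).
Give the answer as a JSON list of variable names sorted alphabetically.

Answer: ["h"]

Derivation:
Per-block:
  L0: {c} / ∅
  L1: {d,x} / ∅
  L2: {d} / ∅
  L3: {d,z} / ∅
  L4: {h} / ∅
  L5: {h,z} / ∅
  L6: {h} / ∅

Live sets:
  L0: in=∅ out=∅
  L1: in=∅ out=∅
  L2: in=∅ out=∅
  L3: in=∅ out=∅
  L4: in=∅ out=∅
  L5: in=∅ out=∅
  L6: in=∅ out=∅

Interference:
  c: ∅
  d: ∅
  h: {z}
  x: ∅
  z: {h}

N(z) = ["h"]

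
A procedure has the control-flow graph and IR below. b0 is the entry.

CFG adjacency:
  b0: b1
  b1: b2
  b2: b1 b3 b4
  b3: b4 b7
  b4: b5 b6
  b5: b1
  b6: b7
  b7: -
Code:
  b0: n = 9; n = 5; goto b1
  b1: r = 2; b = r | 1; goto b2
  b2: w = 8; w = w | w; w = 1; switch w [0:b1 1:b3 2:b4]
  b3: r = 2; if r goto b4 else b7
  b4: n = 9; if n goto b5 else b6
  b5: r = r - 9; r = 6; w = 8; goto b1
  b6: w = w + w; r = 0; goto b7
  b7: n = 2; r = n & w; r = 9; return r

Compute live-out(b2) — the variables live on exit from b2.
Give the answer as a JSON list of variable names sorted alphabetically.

def/use:
  b0: def={n} ue=∅
  b1: def={b,r} ue=∅
  b2: def={w} ue=∅
  b3: def={r} ue=∅
  b4: def={n} ue=∅
  b5: def={r,w} ue={r}
  b6: def={r,w} ue={w}
  b7: def={n,r} ue={w}

Live sets:
  b0 li=∅ lo=∅
  b1 li=∅ lo={r}
  b2 li={r} lo={r,w}
  b3 li={w} lo={r,w}
  b4 li={r,w} lo={r,w}
  b5 li={r} lo=∅
  b6 li={w} lo={w}
  b7 li={w} lo=∅

live-out(b2) = ["r", "w"]

Answer: ["r", "w"]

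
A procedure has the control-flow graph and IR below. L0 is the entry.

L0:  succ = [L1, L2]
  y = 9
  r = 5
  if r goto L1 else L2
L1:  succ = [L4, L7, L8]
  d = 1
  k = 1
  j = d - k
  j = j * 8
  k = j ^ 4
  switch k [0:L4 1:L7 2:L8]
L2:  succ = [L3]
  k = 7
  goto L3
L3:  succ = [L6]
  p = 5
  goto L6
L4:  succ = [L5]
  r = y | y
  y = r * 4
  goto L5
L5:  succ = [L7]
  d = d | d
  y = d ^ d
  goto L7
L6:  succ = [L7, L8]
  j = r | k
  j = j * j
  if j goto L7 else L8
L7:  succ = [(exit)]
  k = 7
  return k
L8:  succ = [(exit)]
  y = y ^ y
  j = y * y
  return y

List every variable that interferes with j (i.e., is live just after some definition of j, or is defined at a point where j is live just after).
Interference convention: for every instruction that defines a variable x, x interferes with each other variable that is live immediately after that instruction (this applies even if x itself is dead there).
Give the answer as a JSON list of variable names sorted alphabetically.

Answer: ["d", "y"]

Derivation:
Block summaries:
  L0: def={r,y} ue=∅
  L1: def={d,j,k} ue=∅
  L2: def={k} ue=∅
  L3: def={p} ue=∅
  L4: def={r,y} ue={y}
  L5: def={d,y} ue={d}
  L6: def={j} ue={k,r}
  L7: def={k} ue=∅
  L8: def={j,y} ue={y}

Liveness:
  L0 li=∅ lo={r,y}
  L1 li={y} lo={d,y}
  L2 li={r,y} lo={k,r,y}
  L3 li={k,r,y} lo={k,r,y}
  L4 li={d,y} lo={d}
  L5 li={d} lo=∅
  L6 li={k,r,y} lo={y}
  L7 li=∅ lo=∅
  L8 li={y} lo=∅

Conflict graph:
  d↔{j,k,r,y}
  j↔{d,y}
  k↔{d,p,r,y}
  p↔{k,r,y}
  r↔{d,k,p,y}
  y↔{d,j,k,p,r}

N(j) = ["d", "y"]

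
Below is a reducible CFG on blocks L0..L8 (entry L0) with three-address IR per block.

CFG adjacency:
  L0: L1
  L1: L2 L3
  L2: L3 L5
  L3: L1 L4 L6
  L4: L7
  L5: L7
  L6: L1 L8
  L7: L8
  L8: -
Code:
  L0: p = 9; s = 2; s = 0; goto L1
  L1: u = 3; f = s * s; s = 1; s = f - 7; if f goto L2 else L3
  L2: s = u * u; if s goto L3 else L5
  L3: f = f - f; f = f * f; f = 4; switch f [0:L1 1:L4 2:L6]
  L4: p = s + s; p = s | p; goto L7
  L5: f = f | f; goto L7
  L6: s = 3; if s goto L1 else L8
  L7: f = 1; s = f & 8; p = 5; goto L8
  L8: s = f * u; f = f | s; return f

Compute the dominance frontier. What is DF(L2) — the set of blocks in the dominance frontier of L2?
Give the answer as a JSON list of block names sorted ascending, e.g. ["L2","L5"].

idom tree: L1←L0 L2←L1 L3←L1 L4←L3 L5←L2 L6←L3 L7←L1 L8←L1
Join-block Dom:
  L1: preds {L0,L3,L6}: {L0} ∩ {L0,L1,L3} ∩ {L0,L1,L3,L6} = {L0}; idom=L0
  L3: preds {L1,L2}: {L0,L1} ∩ {L0,L1,L2} = {L0,L1}; idom=L1
  L7: preds {L4,L5}: {L0,L1,L3,L4} ∩ {L0,L1,L2,L5} = {L0,L1}; idom=L1
  L8: preds {L6,L7}: {L0,L1,L3,L6} ∩ {L0,L1,L7} = {L0,L1}; idom=L1

DF derivation:
  join L1 pred L0: · stop@L0
  join L1 pred L3: L3→L1 stop@L0
  join L1 pred L6: L6→L3→L1 stop@L0
  join L3 pred L1: · stop@L1
  join L3 pred L2: L2 stop@L1
  join L7 pred L4: L4→L3 stop@L1
  join L7 pred L5: L5→L2 stop@L1
  join L8 pred L6: L6→L3 stop@L1
  join L8 pred L7: L7 stop@L1
  L0: DF=∅
  L1: DF={L1}
  L2: DF={L3,L7}
  L3: DF={L1,L7,L8}
  L4: DF={L7}
  L5: DF={L7}
  L6: DF={L1,L8}
  L7: DF={L8}
  L8: DF=∅

DF(L2) = ["L3", "L7"]

Answer: ["L3", "L7"]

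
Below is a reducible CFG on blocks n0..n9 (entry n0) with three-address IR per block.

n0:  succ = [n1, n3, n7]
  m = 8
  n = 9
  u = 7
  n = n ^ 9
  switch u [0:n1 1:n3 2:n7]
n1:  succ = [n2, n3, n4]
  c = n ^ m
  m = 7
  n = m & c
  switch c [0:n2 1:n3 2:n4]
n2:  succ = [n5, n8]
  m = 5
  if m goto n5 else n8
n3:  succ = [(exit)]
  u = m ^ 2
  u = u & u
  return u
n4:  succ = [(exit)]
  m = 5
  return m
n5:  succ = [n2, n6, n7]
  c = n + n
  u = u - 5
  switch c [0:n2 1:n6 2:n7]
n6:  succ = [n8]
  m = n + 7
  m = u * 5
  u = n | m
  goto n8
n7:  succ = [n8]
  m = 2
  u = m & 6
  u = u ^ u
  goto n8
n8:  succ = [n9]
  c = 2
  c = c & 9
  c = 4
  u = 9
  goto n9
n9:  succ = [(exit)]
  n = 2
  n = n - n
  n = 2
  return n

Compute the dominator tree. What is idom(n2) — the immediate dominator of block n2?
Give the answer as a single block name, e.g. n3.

idom tree: n1←n0 n2←n1 n3←n0 n4←n1 n5←n2 n6←n5 n7←n0 n8←n0 n9←n8
Join-block Dom:
  n2: preds {n1,n5}: {n0,n1} ∩ {n0,n1,n2,n5} = {n0,n1}; idom=n1
  n3: preds {n0,n1}: {n0} ∩ {n0,n1} = {n0}; idom=n0
  n7: preds {n0,n5}: {n0} ∩ {n0,n1,n2,n5} = {n0}; idom=n0
  n8: preds {n2,n6,n7}: {n0,n1,n2} ∩ {n0,n1,n2,n5,n6} ∩ {n0,n7} = {n0}; idom=n0

idom(n2) = n1

Answer: n1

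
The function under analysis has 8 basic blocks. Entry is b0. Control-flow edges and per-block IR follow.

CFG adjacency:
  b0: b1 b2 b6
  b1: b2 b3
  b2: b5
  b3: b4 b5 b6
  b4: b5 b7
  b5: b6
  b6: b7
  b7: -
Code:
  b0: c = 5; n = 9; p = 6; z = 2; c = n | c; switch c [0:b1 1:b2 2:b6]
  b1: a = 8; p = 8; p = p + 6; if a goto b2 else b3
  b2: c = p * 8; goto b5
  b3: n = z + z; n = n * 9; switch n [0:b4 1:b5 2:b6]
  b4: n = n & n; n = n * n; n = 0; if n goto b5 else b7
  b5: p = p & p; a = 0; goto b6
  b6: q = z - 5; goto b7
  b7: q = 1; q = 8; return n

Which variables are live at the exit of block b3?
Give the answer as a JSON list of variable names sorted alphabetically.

Answer: ["n", "p", "z"]

Derivation:
Per-block:
  b0: def={c,n,p,z} ue=∅
  b1: def={a,p} ue=∅
  b2: def={c} ue={p}
  b3: def={n} ue={z}
  b4: def={n} ue={n}
  b5: def={a,p} ue={p}
  b6: def={q} ue={z}
  b7: def={q} ue={n}

Liveness:
  live b0: ∅→{n,p,z}
  live b1: {n,z}→{n,p,z}
  live b2: {n,p,z}→{n,p,z}
  live b3: {p,z}→{n,p,z}
  live b4: {n,p,z}→{n,p,z}
  live b5: {n,p,z}→{n,z}
  live b6: {n,z}→{n}
  live b7: {n}→∅

live-out(b3) = ["n", "p", "z"]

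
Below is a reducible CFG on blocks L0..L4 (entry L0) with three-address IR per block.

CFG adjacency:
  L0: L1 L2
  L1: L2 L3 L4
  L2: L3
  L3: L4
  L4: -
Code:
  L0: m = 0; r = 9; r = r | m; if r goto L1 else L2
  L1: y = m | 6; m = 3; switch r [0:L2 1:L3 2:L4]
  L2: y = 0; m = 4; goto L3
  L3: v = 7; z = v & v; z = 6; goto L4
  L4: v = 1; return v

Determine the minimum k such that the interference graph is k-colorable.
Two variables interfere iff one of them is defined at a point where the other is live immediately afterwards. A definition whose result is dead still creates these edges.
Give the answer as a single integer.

Answer: 2

Derivation:
Block summaries:
  L0: {m,r} / ∅
  L1: {m,y} / {m,r}
  L2: {m,y} / ∅
  L3: {v,z} / ∅
  L4: {v} / ∅

Live sets:
  live L0: ∅→{m,r}
  live L1: {m,r}→∅
  live L2: ∅→∅
  live L3: ∅→∅
  live L4: ∅→∅

Interference:
  m — {r}
  r — {m,y}
  v — ∅
  y — {r}
  z — ∅

Colouring:
  {m,r} pairwise interfere (2-clique) ⇒ χ ≥ 2
  2-colouring: c0={r,v,z}  c1={m,y}
  χ = 2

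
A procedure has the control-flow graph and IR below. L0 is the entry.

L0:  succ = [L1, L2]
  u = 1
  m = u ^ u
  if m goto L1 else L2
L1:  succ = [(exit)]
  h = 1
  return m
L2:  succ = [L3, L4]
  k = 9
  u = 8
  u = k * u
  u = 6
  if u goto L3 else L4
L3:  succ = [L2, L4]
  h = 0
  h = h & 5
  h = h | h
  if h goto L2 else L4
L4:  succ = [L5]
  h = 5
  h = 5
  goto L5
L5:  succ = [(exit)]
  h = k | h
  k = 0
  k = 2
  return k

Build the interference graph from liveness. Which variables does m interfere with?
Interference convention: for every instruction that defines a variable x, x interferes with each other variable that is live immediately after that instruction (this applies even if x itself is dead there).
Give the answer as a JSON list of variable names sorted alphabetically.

Answer: ["h"]

Analysis:
def/use:
  L0: {m,u} / ∅
  L1: {h} / {m}
  L2: {k,u} / ∅
  L3: {h} / ∅
  L4: {h} / ∅
  L5: {h,k} / {h,k}

Liveness:
  L0 li=∅ lo={m}
  L1 li={m} lo=∅
  L2 li=∅ lo={k}
  L3 li={k} lo={k}
  L4 li={k} lo={h,k}
  L5 li={h,k} lo=∅

Conflict graph:
  h: {k,m}
  k: {h,u}
  m: {h}
  u: {k}

N(m) = ["h"]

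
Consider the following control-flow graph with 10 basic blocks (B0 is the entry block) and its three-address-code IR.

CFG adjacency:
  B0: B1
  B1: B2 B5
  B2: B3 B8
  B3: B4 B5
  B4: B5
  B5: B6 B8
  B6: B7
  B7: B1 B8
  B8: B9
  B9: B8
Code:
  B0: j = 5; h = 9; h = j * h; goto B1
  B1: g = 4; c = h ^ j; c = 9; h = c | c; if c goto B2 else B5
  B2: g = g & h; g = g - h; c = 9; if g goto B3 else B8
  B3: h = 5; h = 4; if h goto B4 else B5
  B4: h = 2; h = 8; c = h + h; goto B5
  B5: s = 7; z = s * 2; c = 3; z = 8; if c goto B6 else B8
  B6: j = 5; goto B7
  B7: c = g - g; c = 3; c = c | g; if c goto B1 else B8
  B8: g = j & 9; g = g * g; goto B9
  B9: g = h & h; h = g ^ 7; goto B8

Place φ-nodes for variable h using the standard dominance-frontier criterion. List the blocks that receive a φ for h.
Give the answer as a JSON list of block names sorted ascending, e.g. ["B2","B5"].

idom tree: B1←B0 B2←B1 B3←B2 B4←B3 B5←B1 B6←B5 B7←B6 B8←B1 B9←B8
Dom at joins:
  B1: preds {B0,B7}: {B0} ∩ {B0,B1,B5,B6,B7} = {B0}; idom=B0
  B5: preds {B1,B3,B4}: {B0,B1} ∩ {B0,B1,B2,B3} ∩ {B0,B1,B2,B3,B4} = {B0,B1}; idom=B1
  B8: preds {B2,B5,B7,B9}: {B0,B1,B2} ∩ {B0,B1,B5} ∩ {B0,B1,B5,B6,B7} ∩ {B0,B1,B8,B9} = {B0,B1}; idom=B1

DF walk-up:
  B1←B0: walk · to B0
  B1←B7: walk B7→B6→B5→B1 to B0
  B5←B1: walk · to B1
  B5←B3: walk B3→B2 to B1
  B5←B4: walk B4→B3→B2 to B1
  B8←B2: walk B2 to B1
  B8←B5: walk B5 to B1
  B8←B7: walk B7→B6→B5 to B1
  B8←B9: walk B9→B8 to B1
  B0 → ∅
  B1 → {B1}
  B2 → {B5,B8}
  B3 → {B5}
  B4 → {B5}
  B5 → {B1,B8}
  B6 → {B1,B8}
  B7 → {B1,B8}
  B8 → {B8}
  B9 → {B8}

φ for h: defs {B0,B1,B3,B4,B9}
  DF⁺ = {B1,B5,B8}

Answer: ["B1", "B5", "B8"]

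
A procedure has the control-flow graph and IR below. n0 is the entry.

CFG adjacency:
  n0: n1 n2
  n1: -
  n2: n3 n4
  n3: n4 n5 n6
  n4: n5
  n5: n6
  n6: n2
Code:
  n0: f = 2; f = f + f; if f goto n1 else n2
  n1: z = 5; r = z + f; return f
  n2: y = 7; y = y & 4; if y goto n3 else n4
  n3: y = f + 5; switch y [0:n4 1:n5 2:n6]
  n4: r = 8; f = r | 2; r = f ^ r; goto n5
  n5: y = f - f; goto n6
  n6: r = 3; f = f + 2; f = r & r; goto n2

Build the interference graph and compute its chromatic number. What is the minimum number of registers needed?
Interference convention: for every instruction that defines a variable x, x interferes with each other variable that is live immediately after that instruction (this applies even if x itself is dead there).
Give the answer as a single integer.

Block summaries:
  n0 def {f} use ∅
  n1 def {r,z} use {f}
  n2 def {y} use ∅
  n3 def {y} use {f}
  n4 def {f,r} use ∅
  n5 def {y} use {f}
  n6 def {f,r} use {f}

Backward fixpoint:
  n0 li=∅ lo={f}
  n1 li={f} lo=∅
  n2 li={f} lo={f}
  n3 li={f} lo={f}
  n4 li=∅ lo={f}
  n5 li={f} lo={f}
  n6 li={f} lo={f}

Interference:
  f — {r,y,z}
  r — {f}
  y — {f}
  z — {f}

Colouring:
  clique {f,r} ⇒ need ≥ 2
  2-colouring: c0={f}  c1={r,y,z}
  χ = 2

Answer: 2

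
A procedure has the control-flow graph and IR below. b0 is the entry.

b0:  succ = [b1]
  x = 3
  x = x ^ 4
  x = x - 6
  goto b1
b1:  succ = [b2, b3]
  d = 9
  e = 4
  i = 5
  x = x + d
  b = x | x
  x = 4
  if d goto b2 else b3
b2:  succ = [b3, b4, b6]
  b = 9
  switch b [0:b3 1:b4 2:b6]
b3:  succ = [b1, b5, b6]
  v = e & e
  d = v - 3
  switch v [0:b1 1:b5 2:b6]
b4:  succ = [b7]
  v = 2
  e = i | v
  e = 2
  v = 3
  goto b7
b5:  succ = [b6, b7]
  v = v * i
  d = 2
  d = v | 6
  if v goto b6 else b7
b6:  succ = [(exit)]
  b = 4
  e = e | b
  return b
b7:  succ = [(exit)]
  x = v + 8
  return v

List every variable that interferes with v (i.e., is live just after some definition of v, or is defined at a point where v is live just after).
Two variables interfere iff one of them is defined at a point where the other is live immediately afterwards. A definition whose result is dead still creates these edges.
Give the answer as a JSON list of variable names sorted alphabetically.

def/use:
  b0 def {x} use ∅
  b1 def {b,d,e,i,x} use {x}
  b2 def {b} use ∅
  b3 def {d,v} use {e}
  b4 def {e,v} use {i}
  b5 def {d,v} use {i,v}
  b6 def {b,e} use {e}
  b7 def {x} use {v}

Live sets:
  b0: in=∅ out={x}
  b1: in={x} out={e,i,x}
  b2: in={e,i,x} out={e,i,x}
  b3: in={e,i,x} out={e,i,v,x}
  b4: in={i} out={v}
  b5: in={e,i,v} out={e,v}
  b6: in={e} out=∅
  b7: in={v} out=∅

Interference:
  b — {d,e,i,x}
  d — {b,e,i,v,x}
  e — {b,d,i,v,x}
  i — {b,d,e,v,x}
  v — {d,e,i,x}
  x — {b,d,e,i,v}

N(v) = ["d", "e", "i", "x"]

Answer: ["d", "e", "i", "x"]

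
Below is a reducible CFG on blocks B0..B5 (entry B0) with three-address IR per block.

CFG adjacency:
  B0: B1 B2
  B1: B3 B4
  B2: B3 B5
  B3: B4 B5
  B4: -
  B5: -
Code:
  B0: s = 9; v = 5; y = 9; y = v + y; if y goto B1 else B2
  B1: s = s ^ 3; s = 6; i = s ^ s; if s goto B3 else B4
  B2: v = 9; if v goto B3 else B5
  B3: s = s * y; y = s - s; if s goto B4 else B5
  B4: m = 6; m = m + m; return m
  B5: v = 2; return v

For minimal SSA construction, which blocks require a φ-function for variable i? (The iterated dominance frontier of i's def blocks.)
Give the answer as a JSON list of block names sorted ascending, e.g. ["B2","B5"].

idom tree: B1←B0 B2←B0 B3←B0 B4←B0 B5←B0
Dom∩ at merges:
  B3: preds {B1,B2}: {B0,B1} ∩ {B0,B2} = {B0}; idom=B0
  B4: preds {B1,B3}: {B0,B1} ∩ {B0,B3} = {B0}; idom=B0
  B5: preds {B2,B3}: {B0,B2} ∩ {B0,B3} = {B0}; idom=B0

DF derivation:
  B3←B1: walk B1 to B0
  B3←B2: walk B2 to B0
  B4←B1: walk B1 to B0
  B4←B3: walk B3 to B0
  B5←B2: walk B2 to B0
  B5←B3: walk B3 to B0
  B0 → ∅
  B1 → {B3,B4}
  B2 → {B3,B5}
  B3 → {B4,B5}
  B4 → ∅
  B5 → ∅

φ for i: defs {B1}
  DF⁺ = {B3,B4,B5}

Answer: ["B3", "B4", "B5"]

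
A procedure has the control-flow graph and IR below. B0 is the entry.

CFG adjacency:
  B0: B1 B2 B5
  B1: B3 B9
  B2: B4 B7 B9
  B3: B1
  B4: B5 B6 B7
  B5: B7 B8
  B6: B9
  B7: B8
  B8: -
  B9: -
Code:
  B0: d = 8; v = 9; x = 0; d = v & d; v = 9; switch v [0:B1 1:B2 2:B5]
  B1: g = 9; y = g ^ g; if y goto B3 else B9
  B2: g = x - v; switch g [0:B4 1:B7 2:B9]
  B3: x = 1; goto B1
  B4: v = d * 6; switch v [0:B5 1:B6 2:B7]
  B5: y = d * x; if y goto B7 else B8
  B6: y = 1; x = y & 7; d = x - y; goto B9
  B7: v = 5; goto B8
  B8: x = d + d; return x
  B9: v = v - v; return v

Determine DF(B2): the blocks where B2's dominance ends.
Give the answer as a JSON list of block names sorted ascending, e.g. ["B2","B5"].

Answer: ["B5", "B7", "B9"]

Derivation:
idom tree: B1←B0 B2←B0 B3←B1 B4←B2 B5←B0 B6←B4 B7←B0 B8←B0 B9←B0
Dom∩ at merges:
  B1: preds {B0,B3}: {B0} ∩ {B0,B1,B3} = {B0}; idom=B0
  B5: preds {B0,B4}: {B0} ∩ {B0,B2,B4} = {B0}; idom=B0
  B7: preds {B2,B4,B5}: {B0,B2} ∩ {B0,B2,B4} ∩ {B0,B5} = {B0}; idom=B0
  B8: preds {B5,B7}: {B0,B5} ∩ {B0,B7} = {B0}; idom=B0
  B9: preds {B1,B2,B6}: {B0,B1} ∩ {B0,B2} ∩ {B0,B2,B4,B6} = {B0}; idom=B0

Frontier:
  B1←B0: walk · to B0
  B1←B3: walk B3→B1 to B0
  B5←B0: walk · to B0
  B5←B4: walk B4→B2 to B0
  B7←B2: walk B2 to B0
  B7←B4: walk B4→B2 to B0
  B7←B5: walk B5 to B0
  B8←B5: walk B5 to B0
  B8←B7: walk B7 to B0
  B9←B1: walk B1 to B0
  B9←B2: walk B2 to B0
  B9←B6: walk B6→B4→B2 to B0
  B0: DF=∅
  B1: DF={B1,B9}
  B2: DF={B5,B7,B9}
  B3: DF={B1}
  B4: DF={B5,B7,B9}
  B5: DF={B7,B8}
  B6: DF={B9}
  B7: DF={B8}
  B8: DF=∅
  B9: DF=∅

DF(B2) = ["B5", "B7", "B9"]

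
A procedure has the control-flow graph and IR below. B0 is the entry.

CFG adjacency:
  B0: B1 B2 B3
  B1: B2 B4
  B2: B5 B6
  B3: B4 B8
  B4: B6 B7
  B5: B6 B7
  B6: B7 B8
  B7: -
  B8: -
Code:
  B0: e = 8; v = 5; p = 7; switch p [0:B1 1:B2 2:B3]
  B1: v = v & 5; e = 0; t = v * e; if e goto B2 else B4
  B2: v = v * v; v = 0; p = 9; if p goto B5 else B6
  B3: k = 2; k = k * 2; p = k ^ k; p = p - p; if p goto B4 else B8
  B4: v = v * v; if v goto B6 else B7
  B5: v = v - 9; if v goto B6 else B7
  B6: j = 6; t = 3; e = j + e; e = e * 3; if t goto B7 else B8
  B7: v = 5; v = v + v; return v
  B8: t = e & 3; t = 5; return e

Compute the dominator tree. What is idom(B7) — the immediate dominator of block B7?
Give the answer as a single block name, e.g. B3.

idom tree: B1←B0 B2←B0 B3←B0 B4←B0 B5←B2 B6←B0 B7←B0 B8←B0
Join-block Dom:
  B2: preds {B0,B1}: {B0} ∩ {B0,B1} = {B0}; idom=B0
  B4: preds {B1,B3}: {B0,B1} ∩ {B0,B3} = {B0}; idom=B0
  B6: preds {B2,B4,B5}: {B0,B2} ∩ {B0,B4} ∩ {B0,B2,B5} = {B0}; idom=B0
  B7: preds {B4,B5,B6}: {B0,B4} ∩ {B0,B2,B5} ∩ {B0,B6} = {B0}; idom=B0
  B8: preds {B3,B6}: {B0,B3} ∩ {B0,B6} = {B0}; idom=B0

idom(B7) = B0

Answer: B0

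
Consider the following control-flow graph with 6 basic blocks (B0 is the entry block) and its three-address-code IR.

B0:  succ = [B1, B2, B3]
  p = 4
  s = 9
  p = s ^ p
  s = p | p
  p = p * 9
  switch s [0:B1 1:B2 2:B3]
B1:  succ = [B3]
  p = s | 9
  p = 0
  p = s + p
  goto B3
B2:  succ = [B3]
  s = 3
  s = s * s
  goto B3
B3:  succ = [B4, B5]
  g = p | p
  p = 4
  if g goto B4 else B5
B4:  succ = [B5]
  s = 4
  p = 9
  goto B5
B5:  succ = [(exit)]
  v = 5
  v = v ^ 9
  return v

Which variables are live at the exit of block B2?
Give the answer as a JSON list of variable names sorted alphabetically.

Answer: ["p"]

Analysis:
Per-block:
  B0 def {p,s} use ∅
  B1 def {p} use {s}
  B2 def {s} use ∅
  B3 def {g,p} use {p}
  B4 def {p,s} use ∅
  B5 def {v} use ∅

Backward fixpoint:
  B0 li=∅ lo={p,s}
  B1 li={s} lo={p}
  B2 li={p} lo={p}
  B3 li={p} lo=∅
  B4 li=∅ lo=∅
  B5 li=∅ lo=∅

live-out(B2) = ["p"]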